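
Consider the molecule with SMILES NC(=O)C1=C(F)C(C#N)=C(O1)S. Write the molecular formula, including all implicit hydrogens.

Walk through each heavy atom and fill implicit hydrogens from standard valence (C 4, N 3, O 2, S 2, halogen 1):
  atom 1: N, bond orders sum to 1 (valence 3) → 2 H
  atom 2: C, bond orders sum to 4 (valence 4) → 0 H
  atom 3: O, bond orders sum to 2 (valence 2) → 0 H
  atom 4: C, bond orders sum to 4 (valence 4) → 0 H
  atom 5: C, bond orders sum to 4 (valence 4) → 0 H
  atom 6: F (halogen, monovalent) → 0 H
  atom 7: C, bond orders sum to 4 (valence 4) → 0 H
  atom 8: C, bond orders sum to 4 (valence 4) → 0 H
  atom 9: N, bond orders sum to 3 (valence 3) → 0 H
  atom 10: C, bond orders sum to 4 (valence 4) → 0 H
  atom 11: O, bond orders sum to 2 (valence 2) → 0 H
  atom 12: S, bond orders sum to 1 (valence 2) → 1 H
Totals → C:6, H:3, F:1, N:2, O:2, S:1.

C6H3FN2O2S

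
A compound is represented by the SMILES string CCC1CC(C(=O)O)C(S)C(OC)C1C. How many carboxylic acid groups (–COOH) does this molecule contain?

1

The carboxylic acid motif appears at heavy-atom position 6 in the SMILES.
Other groups present: 1 ether, 1 thiol.
Carboxylic acid count: 1.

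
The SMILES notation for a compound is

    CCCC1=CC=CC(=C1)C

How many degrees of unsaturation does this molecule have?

Molecular formula: C10H14.
DoU = (2C + 2 + N − H − X) / 2, where X is the halogen count and O/S are ignored.
    = (2·10 + 2 + 0 − 14 − 0) / 2 = 8 / 2 = 4.

4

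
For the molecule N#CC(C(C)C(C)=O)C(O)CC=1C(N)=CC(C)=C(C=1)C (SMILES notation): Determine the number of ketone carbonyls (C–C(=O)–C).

1

The ketone motif appears at heavy-atom position 6 in the SMILES.
Other groups present: 1 hydroxyl, 1 nitrile, 1 primary amine.
Ketone count: 1.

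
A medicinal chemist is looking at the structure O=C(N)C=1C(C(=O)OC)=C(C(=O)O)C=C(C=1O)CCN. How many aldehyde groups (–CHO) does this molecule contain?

0

Scan the SMILES for the aldehyde motif — none present.
Groups that are present: 1 amide, 1 carboxylic acid, 1 ester, 1 hydroxyl, 1 primary amine.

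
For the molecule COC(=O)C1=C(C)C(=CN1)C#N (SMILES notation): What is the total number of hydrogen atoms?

Walk through each heavy atom and fill implicit hydrogens from standard valence (C 4, N 3, O 2, S 2, halogen 1):
  atom 1: C, bond orders sum to 1 (valence 4) → 3 H
  atom 2: O, bond orders sum to 2 (valence 2) → 0 H
  atom 3: C, bond orders sum to 4 (valence 4) → 0 H
  atom 4: O, bond orders sum to 2 (valence 2) → 0 H
  atom 5: C, bond orders sum to 4 (valence 4) → 0 H
  atom 6: C, bond orders sum to 4 (valence 4) → 0 H
  atom 7: C, bond orders sum to 1 (valence 4) → 3 H
  atom 8: C, bond orders sum to 4 (valence 4) → 0 H
  atom 9: C, bond orders sum to 3 (valence 4) → 1 H
  atom 10: N, bond orders sum to 2 (valence 3) → 1 H
  atom 11: C, bond orders sum to 4 (valence 4) → 0 H
  atom 12: N, bond orders sum to 3 (valence 3) → 0 H
Total hydrogens: 8.

8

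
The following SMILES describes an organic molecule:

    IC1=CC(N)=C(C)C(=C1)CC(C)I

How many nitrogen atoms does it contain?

1

Scan the SMILES for N atoms (remember two-letter symbols like Cl and Br are single atoms).
Nitrogen count: 1.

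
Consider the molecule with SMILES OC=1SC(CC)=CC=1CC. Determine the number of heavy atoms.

Every atom symbol written in the SMILES (organic subset) is one heavy atom; implicit H are not written.
Heavy atoms by element → C:8, O:1, S:1.
Total: 10.

10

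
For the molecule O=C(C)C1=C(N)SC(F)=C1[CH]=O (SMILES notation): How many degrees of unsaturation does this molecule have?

5

Molecular formula: C7H6FNO2S.
DoU = (2C + 2 + N − H − X) / 2, where X is the halogen count and O/S are ignored.
    = (2·7 + 2 + 1 − 6 − 1) / 2 = 10 / 2 = 5.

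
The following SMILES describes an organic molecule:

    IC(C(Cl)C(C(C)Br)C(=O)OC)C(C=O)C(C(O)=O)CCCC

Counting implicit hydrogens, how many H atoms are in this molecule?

23

Walk through each heavy atom and fill implicit hydrogens from standard valence (C 4, N 3, O 2, S 2, halogen 1):
  atom 1: I (halogen, monovalent) → 0 H
  atom 2: C, bond orders sum to 3 (valence 4) → 1 H
  atom 3: C, bond orders sum to 3 (valence 4) → 1 H
  atom 4: Cl (halogen, monovalent) → 0 H
  atom 5: C, bond orders sum to 3 (valence 4) → 1 H
  atom 6: C, bond orders sum to 3 (valence 4) → 1 H
  atom 7: C, bond orders sum to 1 (valence 4) → 3 H
  atom 8: Br (halogen, monovalent) → 0 H
  atom 9: C, bond orders sum to 4 (valence 4) → 0 H
  atom 10: O, bond orders sum to 2 (valence 2) → 0 H
  atom 11: O, bond orders sum to 2 (valence 2) → 0 H
  atom 12: C, bond orders sum to 1 (valence 4) → 3 H
  atom 13: C, bond orders sum to 3 (valence 4) → 1 H
  atom 14: C, bond orders sum to 3 (valence 4) → 1 H
  atom 15: O, bond orders sum to 2 (valence 2) → 0 H
  atom 16: C, bond orders sum to 3 (valence 4) → 1 H
  atom 17: C, bond orders sum to 4 (valence 4) → 0 H
  atom 18: O, bond orders sum to 1 (valence 2) → 1 H
  atom 19: O, bond orders sum to 2 (valence 2) → 0 H
  atom 20: C, bond orders sum to 2 (valence 4) → 2 H
  atom 21: C, bond orders sum to 2 (valence 4) → 2 H
  atom 22: C, bond orders sum to 2 (valence 4) → 2 H
  atom 23: C, bond orders sum to 1 (valence 4) → 3 H
Total hydrogens: 23.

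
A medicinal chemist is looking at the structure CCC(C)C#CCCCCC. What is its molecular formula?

Walk through each heavy atom and fill implicit hydrogens from standard valence (C 4, N 3, O 2, S 2, halogen 1):
  atom 1: C, bond orders sum to 1 (valence 4) → 3 H
  atom 2: C, bond orders sum to 2 (valence 4) → 2 H
  atom 3: C, bond orders sum to 3 (valence 4) → 1 H
  atom 4: C, bond orders sum to 1 (valence 4) → 3 H
  atom 5: C, bond orders sum to 4 (valence 4) → 0 H
  atom 6: C, bond orders sum to 4 (valence 4) → 0 H
  atom 7: C, bond orders sum to 2 (valence 4) → 2 H
  atom 8: C, bond orders sum to 2 (valence 4) → 2 H
  atom 9: C, bond orders sum to 2 (valence 4) → 2 H
  atom 10: C, bond orders sum to 2 (valence 4) → 2 H
  atom 11: C, bond orders sum to 1 (valence 4) → 3 H
Totals → C:11, H:20.

C11H20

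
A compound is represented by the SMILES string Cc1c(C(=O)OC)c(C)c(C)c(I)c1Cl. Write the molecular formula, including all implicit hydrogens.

C11H12ClIO2

Walk through each heavy atom and fill implicit hydrogens from standard valence (C 4, N 3, O 2, S 2, halogen 1); for lowercase aromatic atoms, an aromatic c carries 1 H when it has two neighbours and 0 H with three, and aromatic n carries 0 H:
  atom 1: C, bond orders sum to 1 (valence 4) → 3 H
  atom 2: aromatic c, 3 neighbours → 0 H
  atom 3: aromatic c, 3 neighbours → 0 H
  atom 4: C, bond orders sum to 4 (valence 4) → 0 H
  atom 5: O, bond orders sum to 2 (valence 2) → 0 H
  atom 6: O, bond orders sum to 2 (valence 2) → 0 H
  atom 7: C, bond orders sum to 1 (valence 4) → 3 H
  atom 8: aromatic c, 3 neighbours → 0 H
  atom 9: C, bond orders sum to 1 (valence 4) → 3 H
  atom 10: aromatic c, 3 neighbours → 0 H
  atom 11: C, bond orders sum to 1 (valence 4) → 3 H
  atom 12: aromatic c, 3 neighbours → 0 H
  atom 13: I (halogen, monovalent) → 0 H
  atom 14: aromatic c, 3 neighbours → 0 H
  atom 15: Cl (halogen, monovalent) → 0 H
Totals → C:11, H:12, Cl:1, I:1, O:2.
In Hill order: C11H12ClIO2.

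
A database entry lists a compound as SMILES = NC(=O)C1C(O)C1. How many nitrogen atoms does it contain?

1

Scan the SMILES for N atoms (remember two-letter symbols like Cl and Br are single atoms).
Nitrogen count: 1.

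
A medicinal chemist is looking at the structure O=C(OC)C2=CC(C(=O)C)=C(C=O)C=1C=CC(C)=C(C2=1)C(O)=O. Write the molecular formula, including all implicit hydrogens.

Walk through each heavy atom and fill implicit hydrogens from standard valence (C 4, N 3, O 2, S 2, halogen 1):
  atom 1: O, bond orders sum to 2 (valence 2) → 0 H
  atom 2: C, bond orders sum to 4 (valence 4) → 0 H
  atom 3: O, bond orders sum to 2 (valence 2) → 0 H
  atom 4: C, bond orders sum to 1 (valence 4) → 3 H
  atom 5: C, bond orders sum to 4 (valence 4) → 0 H
  atom 6: C, bond orders sum to 3 (valence 4) → 1 H
  atom 7: C, bond orders sum to 4 (valence 4) → 0 H
  atom 8: C, bond orders sum to 4 (valence 4) → 0 H
  atom 9: O, bond orders sum to 2 (valence 2) → 0 H
  atom 10: C, bond orders sum to 1 (valence 4) → 3 H
  atom 11: C, bond orders sum to 4 (valence 4) → 0 H
  atom 12: C, bond orders sum to 3 (valence 4) → 1 H
  atom 13: O, bond orders sum to 2 (valence 2) → 0 H
  atom 14: C, bond orders sum to 4 (valence 4) → 0 H
  atom 15: C, bond orders sum to 3 (valence 4) → 1 H
  atom 16: C, bond orders sum to 3 (valence 4) → 1 H
  atom 17: C, bond orders sum to 4 (valence 4) → 0 H
  atom 18: C, bond orders sum to 1 (valence 4) → 3 H
  atom 19: C, bond orders sum to 4 (valence 4) → 0 H
  atom 20: C, bond orders sum to 4 (valence 4) → 0 H
  atom 21: C, bond orders sum to 4 (valence 4) → 0 H
  atom 22: O, bond orders sum to 1 (valence 2) → 1 H
  atom 23: O, bond orders sum to 2 (valence 2) → 0 H
Totals → C:17, H:14, O:6.
In Hill order: C17H14O6.

C17H14O6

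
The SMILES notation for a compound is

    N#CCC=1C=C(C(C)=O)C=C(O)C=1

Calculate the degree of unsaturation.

Molecular formula: C10H9NO2.
DoU = (2C + 2 + N − H − X) / 2, where X is the halogen count and O/S are ignored.
    = (2·10 + 2 + 1 − 9 − 0) / 2 = 14 / 2 = 7.

7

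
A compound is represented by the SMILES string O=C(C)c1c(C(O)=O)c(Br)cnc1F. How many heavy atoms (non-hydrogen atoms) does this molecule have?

14

Every atom symbol written in the SMILES (organic subset) is one heavy atom; implicit H are not written.
Heavy atoms by element → Br:1, C:8, F:1, N:1, O:3.
Total: 14.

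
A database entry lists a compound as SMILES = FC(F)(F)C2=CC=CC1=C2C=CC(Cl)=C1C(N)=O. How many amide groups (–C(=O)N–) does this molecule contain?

The amide motif appears at heavy-atom position 16 in the SMILES.
Amide count: 1.

1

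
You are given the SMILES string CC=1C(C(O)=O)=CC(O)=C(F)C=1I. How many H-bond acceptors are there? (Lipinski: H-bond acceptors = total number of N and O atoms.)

3

N atoms: 0; O atoms: 3.
Lipinski HBA = 0 + 3 = 3.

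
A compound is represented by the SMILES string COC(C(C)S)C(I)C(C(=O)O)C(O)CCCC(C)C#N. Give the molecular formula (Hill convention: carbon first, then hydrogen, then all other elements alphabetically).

C14H24INO4S

Walk through each heavy atom and fill implicit hydrogens from standard valence (C 4, N 3, O 2, S 2, halogen 1):
  atom 1: C, bond orders sum to 1 (valence 4) → 3 H
  atom 2: O, bond orders sum to 2 (valence 2) → 0 H
  atom 3: C, bond orders sum to 3 (valence 4) → 1 H
  atom 4: C, bond orders sum to 3 (valence 4) → 1 H
  atom 5: C, bond orders sum to 1 (valence 4) → 3 H
  atom 6: S, bond orders sum to 1 (valence 2) → 1 H
  atom 7: C, bond orders sum to 3 (valence 4) → 1 H
  atom 8: I (halogen, monovalent) → 0 H
  atom 9: C, bond orders sum to 3 (valence 4) → 1 H
  atom 10: C, bond orders sum to 4 (valence 4) → 0 H
  atom 11: O, bond orders sum to 2 (valence 2) → 0 H
  atom 12: O, bond orders sum to 1 (valence 2) → 1 H
  atom 13: C, bond orders sum to 3 (valence 4) → 1 H
  atom 14: O, bond orders sum to 1 (valence 2) → 1 H
  atom 15: C, bond orders sum to 2 (valence 4) → 2 H
  atom 16: C, bond orders sum to 2 (valence 4) → 2 H
  atom 17: C, bond orders sum to 2 (valence 4) → 2 H
  atom 18: C, bond orders sum to 3 (valence 4) → 1 H
  atom 19: C, bond orders sum to 1 (valence 4) → 3 H
  atom 20: C, bond orders sum to 4 (valence 4) → 0 H
  atom 21: N, bond orders sum to 3 (valence 3) → 0 H
Totals → C:14, H:24, I:1, N:1, O:4, S:1.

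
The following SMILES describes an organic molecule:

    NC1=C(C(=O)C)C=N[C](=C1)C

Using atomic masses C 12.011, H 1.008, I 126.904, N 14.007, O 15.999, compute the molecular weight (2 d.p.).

150.18 g/mol

First, the molecular formula is C8H10N2O (counting implicit H from valence).
  C: 8 × 12.011 = 96.088
  H: 10 × 1.008 = 10.080
  N: 2 × 14.007 = 28.014
  O: 1 × 15.999 = 15.999
Sum: 8×12.011 + 10×1.008 + 2×14.007 + 1×15.999 = 150.181 → 150.18 g/mol.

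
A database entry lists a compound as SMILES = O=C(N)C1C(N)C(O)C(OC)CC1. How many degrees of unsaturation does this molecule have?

2

Degree of unsaturation = (number of rings) + (number of π bonds).
Ring closures in the SMILES: 1.
π bonds: 1 double bond (each 1 DoU) → 1 DoU from unsaturation.
Total DoU = 1 + 1 = 2.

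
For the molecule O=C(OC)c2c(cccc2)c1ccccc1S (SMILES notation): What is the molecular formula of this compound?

C14H12O2S

Walk through each heavy atom and fill implicit hydrogens from standard valence (C 4, N 3, O 2, S 2, halogen 1); for lowercase aromatic atoms, an aromatic c carries 1 H when it has two neighbours and 0 H with three, and aromatic n carries 0 H:
  atom 1: O, bond orders sum to 2 (valence 2) → 0 H
  atom 2: C, bond orders sum to 4 (valence 4) → 0 H
  atom 3: O, bond orders sum to 2 (valence 2) → 0 H
  atom 4: C, bond orders sum to 1 (valence 4) → 3 H
  atom 5: aromatic c, 3 neighbours → 0 H
  atom 6: aromatic c, 3 neighbours → 0 H
  atom 7: aromatic c, 2 neighbours → 1 H
  atom 8: aromatic c, 2 neighbours → 1 H
  atom 9: aromatic c, 2 neighbours → 1 H
  atom 10: aromatic c, 2 neighbours → 1 H
  atom 11: aromatic c, 3 neighbours → 0 H
  atom 12: aromatic c, 2 neighbours → 1 H
  atom 13: aromatic c, 2 neighbours → 1 H
  atom 14: aromatic c, 2 neighbours → 1 H
  atom 15: aromatic c, 2 neighbours → 1 H
  atom 16: aromatic c, 3 neighbours → 0 H
  atom 17: S, bond orders sum to 1 (valence 2) → 1 H
Totals → C:14, H:12, O:2, S:1.
In Hill order: C14H12O2S.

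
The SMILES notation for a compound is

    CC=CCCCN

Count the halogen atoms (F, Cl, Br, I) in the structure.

Scan the SMILES for the halogen motif — none present.
Groups that are present: 1 alkene, 1 primary amine.

0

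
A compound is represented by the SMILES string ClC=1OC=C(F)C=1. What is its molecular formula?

C4H2ClFO

Walk through each heavy atom and fill implicit hydrogens from standard valence (C 4, N 3, O 2, S 2, halogen 1):
  atom 1: Cl (halogen, monovalent) → 0 H
  atom 2: C, bond orders sum to 4 (valence 4) → 0 H
  atom 3: O, bond orders sum to 2 (valence 2) → 0 H
  atom 4: C, bond orders sum to 3 (valence 4) → 1 H
  atom 5: C, bond orders sum to 4 (valence 4) → 0 H
  atom 6: F (halogen, monovalent) → 0 H
  atom 7: C, bond orders sum to 3 (valence 4) → 1 H
Totals → C:4, H:2, Cl:1, F:1, O:1.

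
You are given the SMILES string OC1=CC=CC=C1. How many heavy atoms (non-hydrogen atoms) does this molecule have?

7

Every atom symbol written in the SMILES (organic subset) is one heavy atom; implicit H are not written.
Heavy atoms by element → C:6, O:1.
Total: 7.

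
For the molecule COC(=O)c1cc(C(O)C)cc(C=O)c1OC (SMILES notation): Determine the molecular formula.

Walk through each heavy atom and fill implicit hydrogens from standard valence (C 4, N 3, O 2, S 2, halogen 1); for lowercase aromatic atoms, an aromatic c carries 1 H when it has two neighbours and 0 H with three, and aromatic n carries 0 H:
  atom 1: C, bond orders sum to 1 (valence 4) → 3 H
  atom 2: O, bond orders sum to 2 (valence 2) → 0 H
  atom 3: C, bond orders sum to 4 (valence 4) → 0 H
  atom 4: O, bond orders sum to 2 (valence 2) → 0 H
  atom 5: aromatic c, 3 neighbours → 0 H
  atom 6: aromatic c, 2 neighbours → 1 H
  atom 7: aromatic c, 3 neighbours → 0 H
  atom 8: C, bond orders sum to 3 (valence 4) → 1 H
  atom 9: O, bond orders sum to 1 (valence 2) → 1 H
  atom 10: C, bond orders sum to 1 (valence 4) → 3 H
  atom 11: aromatic c, 2 neighbours → 1 H
  atom 12: aromatic c, 3 neighbours → 0 H
  atom 13: C, bond orders sum to 3 (valence 4) → 1 H
  atom 14: O, bond orders sum to 2 (valence 2) → 0 H
  atom 15: aromatic c, 3 neighbours → 0 H
  atom 16: O, bond orders sum to 2 (valence 2) → 0 H
  atom 17: C, bond orders sum to 1 (valence 4) → 3 H
Totals → C:12, H:14, O:5.

C12H14O5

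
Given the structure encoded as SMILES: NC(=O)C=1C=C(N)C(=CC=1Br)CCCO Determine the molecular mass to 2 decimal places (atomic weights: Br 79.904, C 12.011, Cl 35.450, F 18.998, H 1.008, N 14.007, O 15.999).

273.13 g/mol

First, the molecular formula is C10H13BrN2O2 (counting implicit H from valence).
  Br: 1 × 79.904 = 79.904
  C: 10 × 12.011 = 120.110
  H: 13 × 1.008 = 13.104
  N: 2 × 14.007 = 28.014
  O: 2 × 15.999 = 31.998
Sum: 1×79.904 + 10×12.011 + 13×1.008 + 2×14.007 + 2×15.999 = 273.130 → 273.13 g/mol.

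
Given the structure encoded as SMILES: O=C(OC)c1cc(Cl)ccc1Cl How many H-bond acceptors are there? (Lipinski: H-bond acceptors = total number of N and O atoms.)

2

N atoms: 0; O atoms: 2.
Lipinski HBA = 0 + 2 = 2.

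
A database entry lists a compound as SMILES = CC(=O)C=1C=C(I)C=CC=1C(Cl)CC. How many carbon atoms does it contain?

11

Count every carbon token in the SMILES (each C, including those in ring-closure positions and inside branches).
Carbon count: 11.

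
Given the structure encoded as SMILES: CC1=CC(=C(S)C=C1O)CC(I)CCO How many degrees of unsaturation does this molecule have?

Degree of unsaturation = (number of rings) + (number of π bonds).
Ring closures in the SMILES: 1.
π bonds: 3 double bonds (each 1 DoU) → 3 DoU from unsaturation.
Total DoU = 1 + 3 = 4.

4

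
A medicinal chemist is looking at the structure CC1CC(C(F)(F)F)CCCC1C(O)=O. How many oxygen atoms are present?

Scan the SMILES for O atoms (remember two-letter symbols like Cl and Br are single atoms).
Oxygen count: 2.

2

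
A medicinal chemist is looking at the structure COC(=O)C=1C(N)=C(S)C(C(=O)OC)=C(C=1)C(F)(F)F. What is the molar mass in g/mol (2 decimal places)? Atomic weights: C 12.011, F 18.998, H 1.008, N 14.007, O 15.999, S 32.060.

First, the molecular formula is C11H10F3NO4S (counting implicit H from valence).
  C: 11 × 12.011 = 132.121
  F: 3 × 18.998 = 56.994
  H: 10 × 1.008 = 10.080
  N: 1 × 14.007 = 14.007
  O: 4 × 15.999 = 63.996
  S: 1 × 32.060 = 32.060
Sum: 11×12.011 + 3×18.998 + 10×1.008 + 1×14.007 + 4×15.999 + 1×32.060 = 309.258 → 309.26 g/mol.

309.26 g/mol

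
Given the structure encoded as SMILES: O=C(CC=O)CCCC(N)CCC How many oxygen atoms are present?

Scan the SMILES for O atoms (remember two-letter symbols like Cl and Br are single atoms).
Oxygen count: 2.

2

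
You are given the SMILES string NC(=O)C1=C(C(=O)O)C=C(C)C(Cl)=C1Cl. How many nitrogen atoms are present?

1

Scan the SMILES for N atoms (remember two-letter symbols like Cl and Br are single atoms).
Nitrogen count: 1.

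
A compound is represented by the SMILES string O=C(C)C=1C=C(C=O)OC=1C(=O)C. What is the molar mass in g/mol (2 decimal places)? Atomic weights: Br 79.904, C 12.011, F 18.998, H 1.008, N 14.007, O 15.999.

First, the molecular formula is C9H8O4 (counting implicit H from valence).
  C: 9 × 12.011 = 108.099
  H: 8 × 1.008 = 8.064
  O: 4 × 15.999 = 63.996
Sum: 9×12.011 + 8×1.008 + 4×15.999 = 180.159 → 180.16 g/mol.

180.16 g/mol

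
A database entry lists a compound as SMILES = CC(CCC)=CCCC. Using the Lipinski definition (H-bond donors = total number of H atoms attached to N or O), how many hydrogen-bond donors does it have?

Donors: find every N or O and count the H atoms it carries.
  (no N or O atoms present)
Lipinski HBD = 0.

0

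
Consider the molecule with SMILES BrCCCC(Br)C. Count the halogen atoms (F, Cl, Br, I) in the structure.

2

Halogen atoms appear at heavy-atom positions 1, 6 (2×Br).
Halogen count: 2.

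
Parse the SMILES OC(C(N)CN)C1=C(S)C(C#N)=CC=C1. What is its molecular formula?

Walk through each heavy atom and fill implicit hydrogens from standard valence (C 4, N 3, O 2, S 2, halogen 1):
  atom 1: O, bond orders sum to 1 (valence 2) → 1 H
  atom 2: C, bond orders sum to 3 (valence 4) → 1 H
  atom 3: C, bond orders sum to 3 (valence 4) → 1 H
  atom 4: N, bond orders sum to 1 (valence 3) → 2 H
  atom 5: C, bond orders sum to 2 (valence 4) → 2 H
  atom 6: N, bond orders sum to 1 (valence 3) → 2 H
  atom 7: C, bond orders sum to 4 (valence 4) → 0 H
  atom 8: C, bond orders sum to 4 (valence 4) → 0 H
  atom 9: S, bond orders sum to 1 (valence 2) → 1 H
  atom 10: C, bond orders sum to 4 (valence 4) → 0 H
  atom 11: C, bond orders sum to 4 (valence 4) → 0 H
  atom 12: N, bond orders sum to 3 (valence 3) → 0 H
  atom 13: C, bond orders sum to 3 (valence 4) → 1 H
  atom 14: C, bond orders sum to 3 (valence 4) → 1 H
  atom 15: C, bond orders sum to 3 (valence 4) → 1 H
Totals → C:10, H:13, N:3, O:1, S:1.
In Hill order: C10H13N3OS.

C10H13N3OS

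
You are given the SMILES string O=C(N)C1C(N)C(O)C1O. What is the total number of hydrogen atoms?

10

Walk through each heavy atom and fill implicit hydrogens from standard valence (C 4, N 3, O 2, S 2, halogen 1):
  atom 1: O, bond orders sum to 2 (valence 2) → 0 H
  atom 2: C, bond orders sum to 4 (valence 4) → 0 H
  atom 3: N, bond orders sum to 1 (valence 3) → 2 H
  atom 4: C, bond orders sum to 3 (valence 4) → 1 H
  atom 5: C, bond orders sum to 3 (valence 4) → 1 H
  atom 6: N, bond orders sum to 1 (valence 3) → 2 H
  atom 7: C, bond orders sum to 3 (valence 4) → 1 H
  atom 8: O, bond orders sum to 1 (valence 2) → 1 H
  atom 9: C, bond orders sum to 3 (valence 4) → 1 H
  atom 10: O, bond orders sum to 1 (valence 2) → 1 H
Total hydrogens: 10.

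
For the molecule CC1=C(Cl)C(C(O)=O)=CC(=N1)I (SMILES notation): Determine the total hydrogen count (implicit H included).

Walk through each heavy atom and fill implicit hydrogens from standard valence (C 4, N 3, O 2, S 2, halogen 1):
  atom 1: C, bond orders sum to 1 (valence 4) → 3 H
  atom 2: C, bond orders sum to 4 (valence 4) → 0 H
  atom 3: C, bond orders sum to 4 (valence 4) → 0 H
  atom 4: Cl (halogen, monovalent) → 0 H
  atom 5: C, bond orders sum to 4 (valence 4) → 0 H
  atom 6: C, bond orders sum to 4 (valence 4) → 0 H
  atom 7: O, bond orders sum to 1 (valence 2) → 1 H
  atom 8: O, bond orders sum to 2 (valence 2) → 0 H
  atom 9: C, bond orders sum to 3 (valence 4) → 1 H
  atom 10: C, bond orders sum to 4 (valence 4) → 0 H
  atom 11: N, bond orders sum to 3 (valence 3) → 0 H
  atom 12: I (halogen, monovalent) → 0 H
Total hydrogens: 5.

5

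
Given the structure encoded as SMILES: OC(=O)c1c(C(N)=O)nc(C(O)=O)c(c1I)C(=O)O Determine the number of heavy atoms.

Every atom symbol written in the SMILES (organic subset) is one heavy atom; implicit H are not written.
Heavy atoms by element → C:9, I:1, N:2, O:7.
Total: 19.

19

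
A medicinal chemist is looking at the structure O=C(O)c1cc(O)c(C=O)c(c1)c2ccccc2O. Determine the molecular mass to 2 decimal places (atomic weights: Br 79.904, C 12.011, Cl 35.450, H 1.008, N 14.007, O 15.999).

First, the molecular formula is C14H10O5 (counting implicit H from valence).
  C: 14 × 12.011 = 168.154
  H: 10 × 1.008 = 10.080
  O: 5 × 15.999 = 79.995
Sum: 14×12.011 + 10×1.008 + 5×15.999 = 258.229 → 258.23 g/mol.

258.23 g/mol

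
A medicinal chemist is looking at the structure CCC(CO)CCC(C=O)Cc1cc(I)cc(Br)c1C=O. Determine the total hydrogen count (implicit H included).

20

Walk through each heavy atom and fill implicit hydrogens from standard valence (C 4, N 3, O 2, S 2, halogen 1); for lowercase aromatic atoms, an aromatic c carries 1 H when it has two neighbours and 0 H with three, and aromatic n carries 0 H:
  atom 1: C, bond orders sum to 1 (valence 4) → 3 H
  atom 2: C, bond orders sum to 2 (valence 4) → 2 H
  atom 3: C, bond orders sum to 3 (valence 4) → 1 H
  atom 4: C, bond orders sum to 2 (valence 4) → 2 H
  atom 5: O, bond orders sum to 1 (valence 2) → 1 H
  atom 6: C, bond orders sum to 2 (valence 4) → 2 H
  atom 7: C, bond orders sum to 2 (valence 4) → 2 H
  atom 8: C, bond orders sum to 3 (valence 4) → 1 H
  atom 9: C, bond orders sum to 3 (valence 4) → 1 H
  atom 10: O, bond orders sum to 2 (valence 2) → 0 H
  atom 11: C, bond orders sum to 2 (valence 4) → 2 H
  atom 12: aromatic c, 3 neighbours → 0 H
  atom 13: aromatic c, 2 neighbours → 1 H
  atom 14: aromatic c, 3 neighbours → 0 H
  atom 15: I (halogen, monovalent) → 0 H
  atom 16: aromatic c, 2 neighbours → 1 H
  atom 17: aromatic c, 3 neighbours → 0 H
  atom 18: Br (halogen, monovalent) → 0 H
  atom 19: aromatic c, 3 neighbours → 0 H
  atom 20: C, bond orders sum to 3 (valence 4) → 1 H
  atom 21: O, bond orders sum to 2 (valence 2) → 0 H
Total hydrogens: 20.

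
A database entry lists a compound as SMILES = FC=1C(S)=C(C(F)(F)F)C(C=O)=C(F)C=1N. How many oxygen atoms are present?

1

Scan the SMILES for O atoms (remember two-letter symbols like Cl and Br are single atoms).
Oxygen count: 1.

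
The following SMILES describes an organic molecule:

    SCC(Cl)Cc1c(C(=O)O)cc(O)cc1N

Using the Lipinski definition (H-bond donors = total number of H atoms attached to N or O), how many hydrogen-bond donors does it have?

Donors: find every N or O and count the H atoms it carries.
  atom 9 (O): bond orders sum to 2 → 0 H
  atom 10 (O): bond orders sum to 1 → 1 H
  atom 13 (O): bond orders sum to 1 → 1 H
  atom 16 (N): bond orders sum to 1 → 2 H
Lipinski HBD = 4.

4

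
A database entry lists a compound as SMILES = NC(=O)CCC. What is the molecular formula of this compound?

C4H9NO

Walk through each heavy atom and fill implicit hydrogens from standard valence (C 4, N 3, O 2, S 2, halogen 1):
  atom 1: N, bond orders sum to 1 (valence 3) → 2 H
  atom 2: C, bond orders sum to 4 (valence 4) → 0 H
  atom 3: O, bond orders sum to 2 (valence 2) → 0 H
  atom 4: C, bond orders sum to 2 (valence 4) → 2 H
  atom 5: C, bond orders sum to 2 (valence 4) → 2 H
  atom 6: C, bond orders sum to 1 (valence 4) → 3 H
Totals → C:4, H:9, N:1, O:1.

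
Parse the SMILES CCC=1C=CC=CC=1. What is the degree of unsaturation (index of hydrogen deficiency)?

4

Degree of unsaturation = (number of rings) + (number of π bonds).
Ring closures in the SMILES: 1.
π bonds: 3 double bonds (each 1 DoU) → 3 DoU from unsaturation.
Total DoU = 1 + 3 = 4.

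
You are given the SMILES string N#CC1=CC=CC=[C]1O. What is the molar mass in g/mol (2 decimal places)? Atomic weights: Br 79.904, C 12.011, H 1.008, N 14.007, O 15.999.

First, the molecular formula is C7H5NO (counting implicit H from valence).
  C: 7 × 12.011 = 84.077
  H: 5 × 1.008 = 5.040
  N: 1 × 14.007 = 14.007
  O: 1 × 15.999 = 15.999
Sum: 7×12.011 + 5×1.008 + 1×14.007 + 1×15.999 = 119.123 → 119.12 g/mol.

119.12 g/mol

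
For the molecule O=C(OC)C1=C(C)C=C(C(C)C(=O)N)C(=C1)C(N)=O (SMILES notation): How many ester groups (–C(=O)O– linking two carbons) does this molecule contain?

The ester motif appears at heavy-atom position 2 in the SMILES.
Other groups present: 2 amide.
Ester count: 1.

1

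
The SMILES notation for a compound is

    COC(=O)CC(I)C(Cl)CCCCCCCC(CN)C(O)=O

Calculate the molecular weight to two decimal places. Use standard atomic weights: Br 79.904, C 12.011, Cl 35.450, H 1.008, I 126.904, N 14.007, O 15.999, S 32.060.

447.74 g/mol

First, the molecular formula is C15H27ClINO4 (counting implicit H from valence).
  C: 15 × 12.011 = 180.165
  Cl: 1 × 35.450 = 35.450
  H: 27 × 1.008 = 27.216
  I: 1 × 126.904 = 126.904
  N: 1 × 14.007 = 14.007
  O: 4 × 15.999 = 63.996
Sum: 15×12.011 + 1×35.450 + 27×1.008 + 1×126.904 + 1×14.007 + 4×15.999 = 447.738 → 447.74 g/mol.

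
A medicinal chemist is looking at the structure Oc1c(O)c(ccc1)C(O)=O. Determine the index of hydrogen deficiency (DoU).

5

Molecular formula: C7H6O4.
DoU = (2C + 2 + N − H − X) / 2, where X is the halogen count and O/S are ignored.
    = (2·7 + 2 + 0 − 6 − 0) / 2 = 10 / 2 = 5.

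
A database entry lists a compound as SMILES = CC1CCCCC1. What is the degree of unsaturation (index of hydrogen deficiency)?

Degree of unsaturation = (number of rings) + (number of π bonds).
Ring closures in the SMILES: 1.
π bonds: none → 0 DoU from unsaturation.
Total DoU = 1 + 0 = 1.

1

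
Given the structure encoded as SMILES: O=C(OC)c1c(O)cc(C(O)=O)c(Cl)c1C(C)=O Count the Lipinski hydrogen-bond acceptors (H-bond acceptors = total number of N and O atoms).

N atoms: 0; O atoms: 6.
Lipinski HBA = 0 + 6 = 6.

6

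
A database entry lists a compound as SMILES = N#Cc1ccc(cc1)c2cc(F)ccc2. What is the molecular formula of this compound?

Walk through each heavy atom and fill implicit hydrogens from standard valence (C 4, N 3, O 2, S 2, halogen 1); for lowercase aromatic atoms, an aromatic c carries 1 H when it has two neighbours and 0 H with three, and aromatic n carries 0 H:
  atom 1: N, bond orders sum to 3 (valence 3) → 0 H
  atom 2: C, bond orders sum to 4 (valence 4) → 0 H
  atom 3: aromatic c, 3 neighbours → 0 H
  atom 4: aromatic c, 2 neighbours → 1 H
  atom 5: aromatic c, 2 neighbours → 1 H
  atom 6: aromatic c, 3 neighbours → 0 H
  atom 7: aromatic c, 2 neighbours → 1 H
  atom 8: aromatic c, 2 neighbours → 1 H
  atom 9: aromatic c, 3 neighbours → 0 H
  atom 10: aromatic c, 2 neighbours → 1 H
  atom 11: aromatic c, 3 neighbours → 0 H
  atom 12: F (halogen, monovalent) → 0 H
  atom 13: aromatic c, 2 neighbours → 1 H
  atom 14: aromatic c, 2 neighbours → 1 H
  atom 15: aromatic c, 2 neighbours → 1 H
Totals → C:13, H:8, F:1, N:1.

C13H8FN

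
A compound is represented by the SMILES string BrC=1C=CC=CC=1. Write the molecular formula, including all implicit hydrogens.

Walk through each heavy atom and fill implicit hydrogens from standard valence (C 4, N 3, O 2, S 2, halogen 1):
  atom 1: Br (halogen, monovalent) → 0 H
  atom 2: C, bond orders sum to 4 (valence 4) → 0 H
  atom 3: C, bond orders sum to 3 (valence 4) → 1 H
  atom 4: C, bond orders sum to 3 (valence 4) → 1 H
  atom 5: C, bond orders sum to 3 (valence 4) → 1 H
  atom 6: C, bond orders sum to 3 (valence 4) → 1 H
  atom 7: C, bond orders sum to 3 (valence 4) → 1 H
Totals → C:6, H:5, Br:1.
In Hill order: C6H5Br.

C6H5Br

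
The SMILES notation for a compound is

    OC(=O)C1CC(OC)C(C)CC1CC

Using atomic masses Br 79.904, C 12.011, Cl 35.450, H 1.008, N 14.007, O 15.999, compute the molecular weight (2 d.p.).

First, the molecular formula is C11H20O3 (counting implicit H from valence).
  C: 11 × 12.011 = 132.121
  H: 20 × 1.008 = 20.160
  O: 3 × 15.999 = 47.997
Sum: 11×12.011 + 20×1.008 + 3×15.999 = 200.278 → 200.28 g/mol.

200.28 g/mol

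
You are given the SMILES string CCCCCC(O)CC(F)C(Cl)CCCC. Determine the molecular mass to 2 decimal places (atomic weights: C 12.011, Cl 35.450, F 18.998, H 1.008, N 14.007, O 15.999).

252.80 g/mol

First, the molecular formula is C13H26ClFO (counting implicit H from valence).
  C: 13 × 12.011 = 156.143
  Cl: 1 × 35.450 = 35.450
  F: 1 × 18.998 = 18.998
  H: 26 × 1.008 = 26.208
  O: 1 × 15.999 = 15.999
Sum: 13×12.011 + 1×35.450 + 1×18.998 + 26×1.008 + 1×15.999 = 252.798 → 252.80 g/mol.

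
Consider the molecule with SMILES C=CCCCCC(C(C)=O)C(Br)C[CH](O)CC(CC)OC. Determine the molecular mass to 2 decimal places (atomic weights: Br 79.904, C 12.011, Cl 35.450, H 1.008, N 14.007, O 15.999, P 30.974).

363.34 g/mol

First, the molecular formula is C17H31BrO3 (counting implicit H from valence).
  Br: 1 × 79.904 = 79.904
  C: 17 × 12.011 = 204.187
  H: 31 × 1.008 = 31.248
  O: 3 × 15.999 = 47.997
Sum: 1×79.904 + 17×12.011 + 31×1.008 + 3×15.999 = 363.336 → 363.34 g/mol.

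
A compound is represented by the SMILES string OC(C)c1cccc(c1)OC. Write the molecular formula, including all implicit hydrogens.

C9H12O2

Walk through each heavy atom and fill implicit hydrogens from standard valence (C 4, N 3, O 2, S 2, halogen 1); for lowercase aromatic atoms, an aromatic c carries 1 H when it has two neighbours and 0 H with three, and aromatic n carries 0 H:
  atom 1: O, bond orders sum to 1 (valence 2) → 1 H
  atom 2: C, bond orders sum to 3 (valence 4) → 1 H
  atom 3: C, bond orders sum to 1 (valence 4) → 3 H
  atom 4: aromatic c, 3 neighbours → 0 H
  atom 5: aromatic c, 2 neighbours → 1 H
  atom 6: aromatic c, 2 neighbours → 1 H
  atom 7: aromatic c, 2 neighbours → 1 H
  atom 8: aromatic c, 3 neighbours → 0 H
  atom 9: aromatic c, 2 neighbours → 1 H
  atom 10: O, bond orders sum to 2 (valence 2) → 0 H
  atom 11: C, bond orders sum to 1 (valence 4) → 3 H
Totals → C:9, H:12, O:2.
In Hill order: C9H12O2.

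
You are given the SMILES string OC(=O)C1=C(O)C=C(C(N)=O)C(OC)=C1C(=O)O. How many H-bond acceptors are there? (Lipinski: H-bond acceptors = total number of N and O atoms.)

8

N atoms: 1; O atoms: 7.
Lipinski HBA = 1 + 7 = 8.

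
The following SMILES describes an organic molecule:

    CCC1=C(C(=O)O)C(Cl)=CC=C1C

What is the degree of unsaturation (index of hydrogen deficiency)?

Molecular formula: C10H11ClO2.
DoU = (2C + 2 + N − H − X) / 2, where X is the halogen count and O/S are ignored.
    = (2·10 + 2 + 0 − 11 − 1) / 2 = 10 / 2 = 5.

5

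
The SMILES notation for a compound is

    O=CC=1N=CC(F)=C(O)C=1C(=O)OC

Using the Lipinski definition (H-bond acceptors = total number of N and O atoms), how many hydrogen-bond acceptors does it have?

5

N atoms: 1; O atoms: 4.
Lipinski HBA = 1 + 4 = 5.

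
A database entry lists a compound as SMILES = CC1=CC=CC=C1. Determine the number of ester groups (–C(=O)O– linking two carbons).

Scan the SMILES for the ester motif — none present.

0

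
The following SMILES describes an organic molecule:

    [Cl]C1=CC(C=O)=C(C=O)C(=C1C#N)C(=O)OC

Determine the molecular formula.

C11H6ClNO4

Walk through each heavy atom and fill implicit hydrogens from standard valence (C 4, N 3, O 2, S 2, halogen 1):
  atom 1: Cl with explicit H count 0
  atom 2: C, bond orders sum to 4 (valence 4) → 0 H
  atom 3: C, bond orders sum to 3 (valence 4) → 1 H
  atom 4: C, bond orders sum to 4 (valence 4) → 0 H
  atom 5: C, bond orders sum to 3 (valence 4) → 1 H
  atom 6: O, bond orders sum to 2 (valence 2) → 0 H
  atom 7: C, bond orders sum to 4 (valence 4) → 0 H
  atom 8: C, bond orders sum to 3 (valence 4) → 1 H
  atom 9: O, bond orders sum to 2 (valence 2) → 0 H
  atom 10: C, bond orders sum to 4 (valence 4) → 0 H
  atom 11: C, bond orders sum to 4 (valence 4) → 0 H
  atom 12: C, bond orders sum to 4 (valence 4) → 0 H
  atom 13: N, bond orders sum to 3 (valence 3) → 0 H
  atom 14: C, bond orders sum to 4 (valence 4) → 0 H
  atom 15: O, bond orders sum to 2 (valence 2) → 0 H
  atom 16: O, bond orders sum to 2 (valence 2) → 0 H
  atom 17: C, bond orders sum to 1 (valence 4) → 3 H
Totals → C:11, H:6, Cl:1, N:1, O:4.
In Hill order: C11H6ClNO4.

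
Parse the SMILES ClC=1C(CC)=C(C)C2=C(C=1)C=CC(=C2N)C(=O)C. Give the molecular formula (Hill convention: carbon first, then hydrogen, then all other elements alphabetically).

C15H16ClNO

Walk through each heavy atom and fill implicit hydrogens from standard valence (C 4, N 3, O 2, S 2, halogen 1):
  atom 1: Cl (halogen, monovalent) → 0 H
  atom 2: C, bond orders sum to 4 (valence 4) → 0 H
  atom 3: C, bond orders sum to 4 (valence 4) → 0 H
  atom 4: C, bond orders sum to 2 (valence 4) → 2 H
  atom 5: C, bond orders sum to 1 (valence 4) → 3 H
  atom 6: C, bond orders sum to 4 (valence 4) → 0 H
  atom 7: C, bond orders sum to 1 (valence 4) → 3 H
  atom 8: C, bond orders sum to 4 (valence 4) → 0 H
  atom 9: C, bond orders sum to 4 (valence 4) → 0 H
  atom 10: C, bond orders sum to 3 (valence 4) → 1 H
  atom 11: C, bond orders sum to 3 (valence 4) → 1 H
  atom 12: C, bond orders sum to 3 (valence 4) → 1 H
  atom 13: C, bond orders sum to 4 (valence 4) → 0 H
  atom 14: C, bond orders sum to 4 (valence 4) → 0 H
  atom 15: N, bond orders sum to 1 (valence 3) → 2 H
  atom 16: C, bond orders sum to 4 (valence 4) → 0 H
  atom 17: O, bond orders sum to 2 (valence 2) → 0 H
  atom 18: C, bond orders sum to 1 (valence 4) → 3 H
Totals → C:15, H:16, Cl:1, N:1, O:1.
In Hill order: C15H16ClNO.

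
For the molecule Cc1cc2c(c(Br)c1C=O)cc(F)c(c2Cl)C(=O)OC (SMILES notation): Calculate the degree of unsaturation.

Molecular formula: C14H9BrClFO3.
DoU = (2C + 2 + N − H − X) / 2, where X is the halogen count and O/S are ignored.
    = (2·14 + 2 + 0 − 9 − 3) / 2 = 18 / 2 = 9.

9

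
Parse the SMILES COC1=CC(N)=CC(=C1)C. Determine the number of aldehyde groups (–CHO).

0

Scan the SMILES for the aldehyde motif — none present.
Groups that are present: 1 ether, 1 primary amine.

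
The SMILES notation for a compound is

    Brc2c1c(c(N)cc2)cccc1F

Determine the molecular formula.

Walk through each heavy atom and fill implicit hydrogens from standard valence (C 4, N 3, O 2, S 2, halogen 1); for lowercase aromatic atoms, an aromatic c carries 1 H when it has two neighbours and 0 H with three, and aromatic n carries 0 H:
  atom 1: Br (halogen, monovalent) → 0 H
  atom 2: aromatic c, 3 neighbours → 0 H
  atom 3: aromatic c, 3 neighbours → 0 H
  atom 4: aromatic c, 3 neighbours → 0 H
  atom 5: aromatic c, 3 neighbours → 0 H
  atom 6: N, bond orders sum to 1 (valence 3) → 2 H
  atom 7: aromatic c, 2 neighbours → 1 H
  atom 8: aromatic c, 2 neighbours → 1 H
  atom 9: aromatic c, 2 neighbours → 1 H
  atom 10: aromatic c, 2 neighbours → 1 H
  atom 11: aromatic c, 2 neighbours → 1 H
  atom 12: aromatic c, 3 neighbours → 0 H
  atom 13: F (halogen, monovalent) → 0 H
Totals → C:10, H:7, Br:1, F:1, N:1.
In Hill order: C10H7BrFN.

C10H7BrFN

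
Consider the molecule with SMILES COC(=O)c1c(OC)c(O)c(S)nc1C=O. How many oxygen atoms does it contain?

5

Scan the SMILES for O atoms (remember two-letter symbols like Cl and Br are single atoms).
Oxygen count: 5.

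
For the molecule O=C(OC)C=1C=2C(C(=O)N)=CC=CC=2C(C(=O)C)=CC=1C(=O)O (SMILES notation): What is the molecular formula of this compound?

C16H13NO6

Walk through each heavy atom and fill implicit hydrogens from standard valence (C 4, N 3, O 2, S 2, halogen 1):
  atom 1: O, bond orders sum to 2 (valence 2) → 0 H
  atom 2: C, bond orders sum to 4 (valence 4) → 0 H
  atom 3: O, bond orders sum to 2 (valence 2) → 0 H
  atom 4: C, bond orders sum to 1 (valence 4) → 3 H
  atom 5: C, bond orders sum to 4 (valence 4) → 0 H
  atom 6: C, bond orders sum to 4 (valence 4) → 0 H
  atom 7: C, bond orders sum to 4 (valence 4) → 0 H
  atom 8: C, bond orders sum to 4 (valence 4) → 0 H
  atom 9: O, bond orders sum to 2 (valence 2) → 0 H
  atom 10: N, bond orders sum to 1 (valence 3) → 2 H
  atom 11: C, bond orders sum to 3 (valence 4) → 1 H
  atom 12: C, bond orders sum to 3 (valence 4) → 1 H
  atom 13: C, bond orders sum to 3 (valence 4) → 1 H
  atom 14: C, bond orders sum to 4 (valence 4) → 0 H
  atom 15: C, bond orders sum to 4 (valence 4) → 0 H
  atom 16: C, bond orders sum to 4 (valence 4) → 0 H
  atom 17: O, bond orders sum to 2 (valence 2) → 0 H
  atom 18: C, bond orders sum to 1 (valence 4) → 3 H
  atom 19: C, bond orders sum to 3 (valence 4) → 1 H
  atom 20: C, bond orders sum to 4 (valence 4) → 0 H
  atom 21: C, bond orders sum to 4 (valence 4) → 0 H
  atom 22: O, bond orders sum to 2 (valence 2) → 0 H
  atom 23: O, bond orders sum to 1 (valence 2) → 1 H
Totals → C:16, H:13, N:1, O:6.
In Hill order: C16H13NO6.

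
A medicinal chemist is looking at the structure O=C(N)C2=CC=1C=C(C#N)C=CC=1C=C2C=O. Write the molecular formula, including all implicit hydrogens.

Walk through each heavy atom and fill implicit hydrogens from standard valence (C 4, N 3, O 2, S 2, halogen 1):
  atom 1: O, bond orders sum to 2 (valence 2) → 0 H
  atom 2: C, bond orders sum to 4 (valence 4) → 0 H
  atom 3: N, bond orders sum to 1 (valence 3) → 2 H
  atom 4: C, bond orders sum to 4 (valence 4) → 0 H
  atom 5: C, bond orders sum to 3 (valence 4) → 1 H
  atom 6: C, bond orders sum to 4 (valence 4) → 0 H
  atom 7: C, bond orders sum to 3 (valence 4) → 1 H
  atom 8: C, bond orders sum to 4 (valence 4) → 0 H
  atom 9: C, bond orders sum to 4 (valence 4) → 0 H
  atom 10: N, bond orders sum to 3 (valence 3) → 0 H
  atom 11: C, bond orders sum to 3 (valence 4) → 1 H
  atom 12: C, bond orders sum to 3 (valence 4) → 1 H
  atom 13: C, bond orders sum to 4 (valence 4) → 0 H
  atom 14: C, bond orders sum to 3 (valence 4) → 1 H
  atom 15: C, bond orders sum to 4 (valence 4) → 0 H
  atom 16: C, bond orders sum to 3 (valence 4) → 1 H
  atom 17: O, bond orders sum to 2 (valence 2) → 0 H
Totals → C:13, H:8, N:2, O:2.
In Hill order: C13H8N2O2.

C13H8N2O2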